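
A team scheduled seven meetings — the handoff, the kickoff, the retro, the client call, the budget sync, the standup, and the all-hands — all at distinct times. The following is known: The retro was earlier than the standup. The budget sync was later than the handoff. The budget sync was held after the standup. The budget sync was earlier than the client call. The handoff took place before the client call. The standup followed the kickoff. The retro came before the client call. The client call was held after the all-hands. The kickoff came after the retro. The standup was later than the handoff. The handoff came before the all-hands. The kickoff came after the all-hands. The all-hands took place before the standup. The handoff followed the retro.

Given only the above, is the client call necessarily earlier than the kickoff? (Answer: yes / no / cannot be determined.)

no

Tracing the constraints gives the kickoff → the standup → the budget sync → the client call, so the kickoff must come before the client call.
That means the client call cannot be before the kickoff.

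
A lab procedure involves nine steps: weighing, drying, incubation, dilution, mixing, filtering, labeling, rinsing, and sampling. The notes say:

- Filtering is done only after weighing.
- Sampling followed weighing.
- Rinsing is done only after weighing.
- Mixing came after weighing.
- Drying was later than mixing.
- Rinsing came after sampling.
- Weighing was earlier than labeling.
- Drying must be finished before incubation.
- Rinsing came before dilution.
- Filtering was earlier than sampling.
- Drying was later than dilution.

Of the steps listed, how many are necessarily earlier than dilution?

Directly stated before dilution: rinsing.
Filtering reaches dilution via filtering → sampling → rinsing → dilution.
Sampling reaches dilution via sampling → rinsing → dilution.
Weighing reaches dilution via weighing → rinsing → dilution.
No chain forces labeling (or any of the others) ahead of dilution.
That's filtering, rinsing, sampling, and weighing — 4 in all.

4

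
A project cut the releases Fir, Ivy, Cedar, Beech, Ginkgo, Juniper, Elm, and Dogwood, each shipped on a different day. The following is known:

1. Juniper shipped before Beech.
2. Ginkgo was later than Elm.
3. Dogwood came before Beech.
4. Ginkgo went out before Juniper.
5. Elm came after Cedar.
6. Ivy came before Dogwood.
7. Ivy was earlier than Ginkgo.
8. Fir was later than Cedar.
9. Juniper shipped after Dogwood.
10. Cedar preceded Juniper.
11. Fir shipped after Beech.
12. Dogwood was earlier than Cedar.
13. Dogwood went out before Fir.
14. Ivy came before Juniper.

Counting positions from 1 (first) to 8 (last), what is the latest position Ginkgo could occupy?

Ginkgo must come before Beech, Fir, and Juniper — 3 releases forced after it.
Everything else can be placed before Ginkgo in some valid order, so Ginkgo can sit as late as position 8 − 3 = 5.

5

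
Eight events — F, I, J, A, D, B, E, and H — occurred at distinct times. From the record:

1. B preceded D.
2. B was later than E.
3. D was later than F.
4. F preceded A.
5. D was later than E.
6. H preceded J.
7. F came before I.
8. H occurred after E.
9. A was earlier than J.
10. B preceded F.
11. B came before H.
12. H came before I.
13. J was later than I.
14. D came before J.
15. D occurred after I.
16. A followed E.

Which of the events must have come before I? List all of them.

Directly stated before I: F and H.
B reaches I via B → F → I.
E reaches I via E → H → I.
No chain forces J (or any of the others) ahead of I.

B, E, F, H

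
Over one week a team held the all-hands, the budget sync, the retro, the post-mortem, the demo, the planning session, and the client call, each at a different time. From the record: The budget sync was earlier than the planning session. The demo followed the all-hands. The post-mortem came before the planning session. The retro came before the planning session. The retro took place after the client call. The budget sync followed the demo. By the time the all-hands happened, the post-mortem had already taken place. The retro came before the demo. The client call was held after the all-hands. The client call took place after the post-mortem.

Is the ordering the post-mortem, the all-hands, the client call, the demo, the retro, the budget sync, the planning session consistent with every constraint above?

The constraints require the retro before the demo, but in the proposed sequence the demo appears ahead of the retro. That one violation is enough.

no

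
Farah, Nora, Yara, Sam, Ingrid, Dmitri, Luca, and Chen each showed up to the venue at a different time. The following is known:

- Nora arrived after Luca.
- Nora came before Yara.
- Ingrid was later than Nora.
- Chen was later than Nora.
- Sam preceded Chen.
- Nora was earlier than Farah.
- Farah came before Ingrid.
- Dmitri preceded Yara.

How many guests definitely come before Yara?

Directly stated before Yara: Dmitri and Nora.
Luca reaches Yara via Luca → Nora → Yara.
That's Dmitri, Luca, and Nora — 3 in all.

3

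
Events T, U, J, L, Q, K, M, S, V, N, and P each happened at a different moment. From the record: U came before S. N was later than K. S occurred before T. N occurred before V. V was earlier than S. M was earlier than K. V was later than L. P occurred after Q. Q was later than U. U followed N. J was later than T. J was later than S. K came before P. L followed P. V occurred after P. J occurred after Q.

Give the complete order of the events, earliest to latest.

The constraints fix every adjacent pair, so only one ordering works:
M → K → N → U → Q → P → L → V → S → T → J.

M, K, N, U, Q, P, L, V, S, T, J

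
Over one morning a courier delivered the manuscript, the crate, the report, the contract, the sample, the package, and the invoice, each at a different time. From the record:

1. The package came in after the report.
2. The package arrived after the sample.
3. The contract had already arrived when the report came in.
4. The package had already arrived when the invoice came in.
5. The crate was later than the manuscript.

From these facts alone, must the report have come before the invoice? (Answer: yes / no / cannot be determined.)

yes

Chain the constraints: the report → the package → the invoice. Each link is directly stated, so the report comes before the invoice.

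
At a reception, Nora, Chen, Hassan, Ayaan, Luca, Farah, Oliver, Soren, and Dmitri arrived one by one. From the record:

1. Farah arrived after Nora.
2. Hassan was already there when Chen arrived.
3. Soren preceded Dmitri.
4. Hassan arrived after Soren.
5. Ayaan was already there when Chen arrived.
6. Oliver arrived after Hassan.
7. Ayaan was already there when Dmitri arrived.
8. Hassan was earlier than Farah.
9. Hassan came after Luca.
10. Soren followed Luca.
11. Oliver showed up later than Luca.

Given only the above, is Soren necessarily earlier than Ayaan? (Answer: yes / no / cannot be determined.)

cannot be determined

No chain of stated constraints runs from Soren to Ayaan, and none runs from Ayaan to Soren either.
So the relative order of Soren and Ayaan is not fixed by the given facts.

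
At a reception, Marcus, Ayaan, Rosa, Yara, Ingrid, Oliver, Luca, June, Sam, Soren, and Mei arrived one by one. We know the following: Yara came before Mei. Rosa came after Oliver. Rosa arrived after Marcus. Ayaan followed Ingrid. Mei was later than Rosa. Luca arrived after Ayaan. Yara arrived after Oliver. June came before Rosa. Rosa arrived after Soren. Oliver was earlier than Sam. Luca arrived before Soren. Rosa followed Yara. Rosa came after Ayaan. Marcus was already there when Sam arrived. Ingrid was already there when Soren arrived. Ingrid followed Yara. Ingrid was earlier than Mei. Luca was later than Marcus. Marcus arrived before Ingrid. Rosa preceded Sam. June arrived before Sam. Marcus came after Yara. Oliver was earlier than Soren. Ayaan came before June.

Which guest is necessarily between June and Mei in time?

Rosa

Tracing the constraints gives June → Rosa → Mei, so Rosa sits after June and before Mei.
No other guest is forced both after June and before Mei.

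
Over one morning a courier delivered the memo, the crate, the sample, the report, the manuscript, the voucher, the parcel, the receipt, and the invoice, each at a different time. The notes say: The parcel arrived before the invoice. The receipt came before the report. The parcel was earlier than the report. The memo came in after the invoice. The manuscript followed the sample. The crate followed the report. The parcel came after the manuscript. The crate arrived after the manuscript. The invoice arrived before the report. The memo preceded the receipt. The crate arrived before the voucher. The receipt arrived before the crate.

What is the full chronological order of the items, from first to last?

the sample, the manuscript, the parcel, the invoice, the memo, the receipt, the report, the crate, the voucher

The constraints fix every adjacent pair, so only one ordering works:
the sample → the manuscript → the parcel → the invoice → the memo → the receipt → the report → the crate → the voucher.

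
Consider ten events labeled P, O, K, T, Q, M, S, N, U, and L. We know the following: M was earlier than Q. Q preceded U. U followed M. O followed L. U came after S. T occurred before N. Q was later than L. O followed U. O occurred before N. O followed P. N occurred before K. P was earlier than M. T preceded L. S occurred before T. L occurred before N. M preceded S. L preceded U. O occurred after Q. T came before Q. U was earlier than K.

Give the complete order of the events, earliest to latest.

The constraints fix every adjacent pair, so only one ordering works:
P → M → S → T → L → Q → U → O → N → K.

P, M, S, T, L, Q, U, O, N, K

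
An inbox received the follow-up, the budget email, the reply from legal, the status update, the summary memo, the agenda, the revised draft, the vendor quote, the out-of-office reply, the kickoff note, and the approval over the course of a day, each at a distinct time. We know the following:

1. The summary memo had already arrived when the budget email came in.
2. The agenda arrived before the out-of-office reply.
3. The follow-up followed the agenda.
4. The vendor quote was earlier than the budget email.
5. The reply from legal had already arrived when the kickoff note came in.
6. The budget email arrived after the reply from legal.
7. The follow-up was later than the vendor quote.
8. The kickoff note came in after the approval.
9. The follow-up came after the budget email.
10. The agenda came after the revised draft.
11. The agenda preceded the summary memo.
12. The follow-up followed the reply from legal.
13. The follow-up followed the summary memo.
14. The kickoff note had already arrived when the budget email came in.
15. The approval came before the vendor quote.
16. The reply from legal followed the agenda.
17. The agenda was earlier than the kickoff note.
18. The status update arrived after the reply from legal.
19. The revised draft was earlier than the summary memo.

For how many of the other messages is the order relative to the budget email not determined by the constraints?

2

Forced before the budget email: the agenda, the approval, the kickoff note, the reply from legal, the revised draft, the summary memo, and the vendor quote; forced after the budget email: the follow-up.
That leaves the out-of-office reply and the status update with no forced order relative to the budget email — 2.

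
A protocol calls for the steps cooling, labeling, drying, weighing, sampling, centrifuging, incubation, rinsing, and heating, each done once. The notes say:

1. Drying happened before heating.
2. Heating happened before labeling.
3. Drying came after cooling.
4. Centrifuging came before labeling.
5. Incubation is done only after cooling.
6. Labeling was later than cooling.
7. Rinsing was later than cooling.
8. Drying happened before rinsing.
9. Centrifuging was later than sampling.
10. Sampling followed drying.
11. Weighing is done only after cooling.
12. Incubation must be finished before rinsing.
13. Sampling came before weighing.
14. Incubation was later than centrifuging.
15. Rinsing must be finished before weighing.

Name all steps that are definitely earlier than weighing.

Directly stated before weighing: cooling, rinsing, and sampling.
Centrifuging reaches weighing via centrifuging → incubation → rinsing → weighing.
Drying reaches weighing via drying → rinsing → weighing.
Incubation reaches weighing via incubation → rinsing → weighing.
No chain forces labeling (or any of the others) ahead of weighing.

centrifuging, cooling, drying, incubation, rinsing, sampling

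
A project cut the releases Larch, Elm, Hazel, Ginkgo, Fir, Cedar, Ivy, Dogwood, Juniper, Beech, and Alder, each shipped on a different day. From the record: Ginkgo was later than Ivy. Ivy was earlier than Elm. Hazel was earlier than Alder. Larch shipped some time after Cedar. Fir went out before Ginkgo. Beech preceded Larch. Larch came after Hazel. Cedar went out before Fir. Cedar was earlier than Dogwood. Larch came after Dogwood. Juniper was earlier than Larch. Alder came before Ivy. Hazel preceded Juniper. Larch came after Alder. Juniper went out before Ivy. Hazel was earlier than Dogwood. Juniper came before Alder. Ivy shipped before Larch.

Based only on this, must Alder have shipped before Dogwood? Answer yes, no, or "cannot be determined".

No chain of stated constraints runs from Alder to Dogwood, and none runs from Dogwood to Alder either.
So the relative order of Alder and Dogwood is not fixed by the given facts.

cannot be determined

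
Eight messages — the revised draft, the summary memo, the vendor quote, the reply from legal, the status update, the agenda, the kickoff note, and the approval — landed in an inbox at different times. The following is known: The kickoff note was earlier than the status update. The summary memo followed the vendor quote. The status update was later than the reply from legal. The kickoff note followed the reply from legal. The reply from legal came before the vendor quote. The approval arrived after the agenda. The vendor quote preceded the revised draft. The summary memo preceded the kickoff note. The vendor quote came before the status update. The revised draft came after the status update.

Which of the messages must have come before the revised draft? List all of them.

the kickoff note, the reply from legal, the status update, the summary memo, the vendor quote

Directly stated before the revised draft: the status update and the vendor quote.
The kickoff note reaches the revised draft via the kickoff note → the status update → the revised draft.
The reply from legal reaches the revised draft via the reply from legal → the vendor quote → the revised draft.
The summary memo reaches the revised draft via the summary memo → the kickoff note → the status update → the revised draft.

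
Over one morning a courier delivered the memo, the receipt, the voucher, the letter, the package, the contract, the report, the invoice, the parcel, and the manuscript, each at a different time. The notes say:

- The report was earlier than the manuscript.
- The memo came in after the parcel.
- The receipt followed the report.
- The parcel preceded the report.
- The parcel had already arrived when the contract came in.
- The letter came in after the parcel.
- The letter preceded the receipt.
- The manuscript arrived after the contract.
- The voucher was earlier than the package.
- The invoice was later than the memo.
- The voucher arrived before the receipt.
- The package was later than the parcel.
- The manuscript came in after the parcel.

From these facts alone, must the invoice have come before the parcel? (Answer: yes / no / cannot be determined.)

Tracing the constraints gives the parcel → the memo → the invoice, so the parcel must come before the invoice.
That means the invoice cannot be before the parcel.

no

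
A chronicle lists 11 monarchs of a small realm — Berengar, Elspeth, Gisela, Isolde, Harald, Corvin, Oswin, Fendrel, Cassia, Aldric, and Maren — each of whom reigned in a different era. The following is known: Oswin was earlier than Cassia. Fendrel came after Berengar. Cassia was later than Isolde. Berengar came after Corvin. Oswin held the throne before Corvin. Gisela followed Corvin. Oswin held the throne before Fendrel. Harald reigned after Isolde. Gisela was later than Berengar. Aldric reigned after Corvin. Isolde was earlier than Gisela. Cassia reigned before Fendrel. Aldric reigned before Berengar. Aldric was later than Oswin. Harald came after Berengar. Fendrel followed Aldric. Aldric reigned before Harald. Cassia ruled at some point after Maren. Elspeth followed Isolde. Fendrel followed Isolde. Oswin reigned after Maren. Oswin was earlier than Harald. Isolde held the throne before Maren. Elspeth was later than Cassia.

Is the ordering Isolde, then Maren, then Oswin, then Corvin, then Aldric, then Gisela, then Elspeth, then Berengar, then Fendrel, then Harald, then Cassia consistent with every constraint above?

The constraints require Berengar before Gisela, but in the proposed sequence Gisela appears ahead of Berengar. That one violation is enough.

no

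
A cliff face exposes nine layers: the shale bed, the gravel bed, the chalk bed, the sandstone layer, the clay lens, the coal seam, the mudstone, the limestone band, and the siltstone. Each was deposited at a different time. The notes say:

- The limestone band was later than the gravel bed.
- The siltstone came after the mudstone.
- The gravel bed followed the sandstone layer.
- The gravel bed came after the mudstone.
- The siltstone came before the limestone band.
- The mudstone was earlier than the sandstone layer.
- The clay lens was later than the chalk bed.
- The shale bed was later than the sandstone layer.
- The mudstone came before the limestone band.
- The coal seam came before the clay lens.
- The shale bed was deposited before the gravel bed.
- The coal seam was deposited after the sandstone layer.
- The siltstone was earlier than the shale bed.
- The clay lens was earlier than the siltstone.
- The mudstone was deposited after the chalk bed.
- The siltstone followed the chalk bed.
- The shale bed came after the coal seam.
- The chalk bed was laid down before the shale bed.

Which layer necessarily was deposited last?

Every other layer has a chain of constraints placing it before the limestone band, so the limestone band is last.

the limestone band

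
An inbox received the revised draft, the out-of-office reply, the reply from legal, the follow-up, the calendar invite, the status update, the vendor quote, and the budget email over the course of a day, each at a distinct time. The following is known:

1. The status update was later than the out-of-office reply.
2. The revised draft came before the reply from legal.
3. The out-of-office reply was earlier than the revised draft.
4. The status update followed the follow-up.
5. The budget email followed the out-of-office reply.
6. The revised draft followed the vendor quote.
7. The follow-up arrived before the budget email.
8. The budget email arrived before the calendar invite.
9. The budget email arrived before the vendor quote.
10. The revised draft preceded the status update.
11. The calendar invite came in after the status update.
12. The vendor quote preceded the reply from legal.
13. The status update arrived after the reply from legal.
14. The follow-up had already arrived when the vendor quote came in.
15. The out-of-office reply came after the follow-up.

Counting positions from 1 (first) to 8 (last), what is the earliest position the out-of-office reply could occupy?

The follow-up must come before the out-of-office reply — 1 forced predecessor.
Nothing else is forced ahead of the out-of-office reply, so its earliest slot is position 1 + 1 = 2.

2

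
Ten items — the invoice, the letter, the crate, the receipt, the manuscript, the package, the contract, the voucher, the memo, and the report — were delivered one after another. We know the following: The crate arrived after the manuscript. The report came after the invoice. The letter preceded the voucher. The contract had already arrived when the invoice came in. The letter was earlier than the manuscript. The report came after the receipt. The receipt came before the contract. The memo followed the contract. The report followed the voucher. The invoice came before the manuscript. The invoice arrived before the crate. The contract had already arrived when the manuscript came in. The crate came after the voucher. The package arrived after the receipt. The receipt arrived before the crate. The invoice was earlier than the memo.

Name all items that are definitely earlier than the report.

Directly stated before the report: the invoice, the receipt, and the voucher.
The contract reaches the report via the contract → the invoice → the report.
The letter reaches the report via the letter → the voucher → the report.
No chain forces the crate (or any of the others) ahead of the report.

the contract, the invoice, the letter, the receipt, the voucher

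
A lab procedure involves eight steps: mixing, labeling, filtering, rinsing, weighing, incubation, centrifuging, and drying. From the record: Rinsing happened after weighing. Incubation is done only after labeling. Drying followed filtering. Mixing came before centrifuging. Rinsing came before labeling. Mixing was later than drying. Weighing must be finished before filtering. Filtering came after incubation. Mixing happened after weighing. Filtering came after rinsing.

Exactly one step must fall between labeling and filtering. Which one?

Tracing the constraints gives labeling → incubation → filtering, so incubation sits after labeling and before filtering.
No other step is forced both after labeling and before filtering.

incubation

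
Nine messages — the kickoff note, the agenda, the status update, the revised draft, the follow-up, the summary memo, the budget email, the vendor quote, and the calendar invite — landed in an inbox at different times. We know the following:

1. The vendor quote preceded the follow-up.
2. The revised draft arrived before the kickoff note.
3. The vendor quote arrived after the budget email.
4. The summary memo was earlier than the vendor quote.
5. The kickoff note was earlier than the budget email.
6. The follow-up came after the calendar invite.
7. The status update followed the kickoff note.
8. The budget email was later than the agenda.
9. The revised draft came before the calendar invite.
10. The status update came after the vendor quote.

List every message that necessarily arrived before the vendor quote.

Directly stated before the vendor quote: the budget email and the summary memo.
The agenda reaches the vendor quote via the agenda → the budget email → the vendor quote.
The kickoff note reaches the vendor quote via the kickoff note → the budget email → the vendor quote.
The revised draft reaches the vendor quote via the revised draft → the kickoff note → the budget email → the vendor quote.
No chain forces the follow-up (or any of the others) ahead of the vendor quote.

the agenda, the budget email, the kickoff note, the revised draft, the summary memo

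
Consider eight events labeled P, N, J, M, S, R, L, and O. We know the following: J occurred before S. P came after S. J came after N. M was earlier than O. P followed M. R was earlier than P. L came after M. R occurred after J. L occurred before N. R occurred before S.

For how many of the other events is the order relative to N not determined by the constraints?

Forced before N: L and M; forced after N: J, P, R, and S.
That leaves O with no forced order relative to N — 1.

1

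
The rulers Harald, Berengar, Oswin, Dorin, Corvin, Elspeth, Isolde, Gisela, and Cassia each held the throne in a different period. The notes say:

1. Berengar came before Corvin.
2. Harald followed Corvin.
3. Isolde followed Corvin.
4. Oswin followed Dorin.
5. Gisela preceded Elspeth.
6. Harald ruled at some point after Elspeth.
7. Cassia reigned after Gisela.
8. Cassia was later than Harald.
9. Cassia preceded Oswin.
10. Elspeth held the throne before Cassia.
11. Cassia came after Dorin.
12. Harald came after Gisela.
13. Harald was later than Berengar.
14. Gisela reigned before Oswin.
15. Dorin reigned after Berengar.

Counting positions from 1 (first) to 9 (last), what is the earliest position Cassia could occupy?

Berengar, Corvin, Dorin, Elspeth, Gisela, and Harald must all come before Cassia — 6 forced predecessors.
Nothing else is forced ahead of Cassia, so their earliest slot is position 6 + 1 = 7.

7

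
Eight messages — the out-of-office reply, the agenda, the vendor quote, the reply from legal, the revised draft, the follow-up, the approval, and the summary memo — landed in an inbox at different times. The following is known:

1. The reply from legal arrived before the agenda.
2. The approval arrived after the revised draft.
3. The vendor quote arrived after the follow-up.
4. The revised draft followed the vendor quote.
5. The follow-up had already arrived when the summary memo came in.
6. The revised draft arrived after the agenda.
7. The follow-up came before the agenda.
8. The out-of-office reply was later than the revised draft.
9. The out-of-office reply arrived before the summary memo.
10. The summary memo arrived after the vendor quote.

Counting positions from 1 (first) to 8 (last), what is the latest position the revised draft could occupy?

5

The revised draft must come before the approval, the out-of-office reply, and the summary memo — 3 messages forced after it.
Everything else can be placed before the revised draft in some valid order, so the revised draft can sit as late as position 8 − 3 = 5.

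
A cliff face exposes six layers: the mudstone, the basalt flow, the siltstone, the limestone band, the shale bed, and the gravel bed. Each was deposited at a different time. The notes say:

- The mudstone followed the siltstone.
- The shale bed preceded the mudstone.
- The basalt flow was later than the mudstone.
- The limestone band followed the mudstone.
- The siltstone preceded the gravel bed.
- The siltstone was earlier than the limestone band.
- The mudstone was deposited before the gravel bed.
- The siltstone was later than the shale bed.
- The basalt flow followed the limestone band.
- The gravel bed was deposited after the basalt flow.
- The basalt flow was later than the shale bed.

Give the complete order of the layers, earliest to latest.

The constraints fix every adjacent pair, so only one ordering works:
the shale bed → the siltstone → the mudstone → the limestone band → the basalt flow → the gravel bed.

the shale bed, the siltstone, the mudstone, the limestone band, the basalt flow, the gravel bed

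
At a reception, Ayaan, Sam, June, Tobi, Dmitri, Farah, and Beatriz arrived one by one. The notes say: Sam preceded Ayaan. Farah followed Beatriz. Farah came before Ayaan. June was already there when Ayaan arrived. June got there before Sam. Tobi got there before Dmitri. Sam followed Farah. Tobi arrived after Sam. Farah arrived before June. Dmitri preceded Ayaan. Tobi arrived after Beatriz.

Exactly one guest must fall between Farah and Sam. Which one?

Tracing the constraints gives Farah → June → Sam, so June sits after Farah and before Sam.
No other guest is forced both after Farah and before Sam.

June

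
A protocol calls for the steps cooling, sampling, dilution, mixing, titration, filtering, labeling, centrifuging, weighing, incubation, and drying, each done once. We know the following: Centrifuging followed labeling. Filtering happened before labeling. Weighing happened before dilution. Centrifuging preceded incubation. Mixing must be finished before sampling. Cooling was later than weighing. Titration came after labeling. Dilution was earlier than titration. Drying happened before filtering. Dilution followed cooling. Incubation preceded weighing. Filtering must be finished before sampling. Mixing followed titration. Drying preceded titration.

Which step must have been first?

drying

Drying has a chain of constraints placing it before every other step, so drying must be first.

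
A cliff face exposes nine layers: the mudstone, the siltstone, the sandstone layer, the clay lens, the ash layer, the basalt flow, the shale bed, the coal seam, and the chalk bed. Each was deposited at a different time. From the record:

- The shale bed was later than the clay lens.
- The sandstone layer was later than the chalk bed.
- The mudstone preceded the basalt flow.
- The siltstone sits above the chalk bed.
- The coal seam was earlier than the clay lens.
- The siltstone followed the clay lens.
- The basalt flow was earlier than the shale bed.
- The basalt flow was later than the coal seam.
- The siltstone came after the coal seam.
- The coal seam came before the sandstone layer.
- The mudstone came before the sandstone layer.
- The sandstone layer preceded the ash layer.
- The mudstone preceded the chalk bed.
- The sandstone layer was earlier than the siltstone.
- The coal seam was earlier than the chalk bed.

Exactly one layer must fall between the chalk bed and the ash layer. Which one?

Tracing the constraints gives the chalk bed → the sandstone layer → the ash layer, so the sandstone layer sits after the chalk bed and before the ash layer.
No other layer is forced both after the chalk bed and before the ash layer.

the sandstone layer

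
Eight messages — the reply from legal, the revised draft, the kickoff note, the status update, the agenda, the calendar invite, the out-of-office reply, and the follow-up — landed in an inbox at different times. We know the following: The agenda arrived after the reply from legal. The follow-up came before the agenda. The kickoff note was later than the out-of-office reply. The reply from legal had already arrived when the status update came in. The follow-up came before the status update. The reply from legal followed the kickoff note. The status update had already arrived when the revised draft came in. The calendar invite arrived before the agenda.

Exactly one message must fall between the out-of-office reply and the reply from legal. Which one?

Tracing the constraints gives the out-of-office reply → the kickoff note → the reply from legal, so the kickoff note sits after the out-of-office reply and before the reply from legal.
No other message is forced both after the out-of-office reply and before the reply from legal.

the kickoff note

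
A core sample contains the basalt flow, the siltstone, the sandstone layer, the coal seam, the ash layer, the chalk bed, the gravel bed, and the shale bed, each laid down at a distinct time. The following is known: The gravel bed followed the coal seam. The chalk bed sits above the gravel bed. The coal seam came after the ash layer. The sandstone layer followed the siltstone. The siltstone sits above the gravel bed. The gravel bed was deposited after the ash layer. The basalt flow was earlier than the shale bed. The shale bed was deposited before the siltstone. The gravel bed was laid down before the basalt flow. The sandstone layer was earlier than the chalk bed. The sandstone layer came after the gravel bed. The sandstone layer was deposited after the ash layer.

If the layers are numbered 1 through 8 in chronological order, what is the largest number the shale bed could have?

The shale bed must come before the chalk bed, the sandstone layer, and the siltstone — 3 layers forced after it.
Everything else can be placed before the shale bed in some valid order, so the shale bed can sit as late as position 8 − 3 = 5.

5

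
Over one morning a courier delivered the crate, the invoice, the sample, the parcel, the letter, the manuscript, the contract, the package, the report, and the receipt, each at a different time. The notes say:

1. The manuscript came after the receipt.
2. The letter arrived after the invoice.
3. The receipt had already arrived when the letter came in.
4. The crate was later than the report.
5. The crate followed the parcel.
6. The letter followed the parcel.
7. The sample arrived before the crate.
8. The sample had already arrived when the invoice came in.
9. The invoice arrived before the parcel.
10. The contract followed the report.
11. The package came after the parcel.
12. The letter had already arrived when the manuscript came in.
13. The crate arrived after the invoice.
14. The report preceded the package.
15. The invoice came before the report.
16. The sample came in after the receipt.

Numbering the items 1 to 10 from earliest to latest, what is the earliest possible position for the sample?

2

The receipt must come before the sample — 1 forced predecessor.
Nothing else is forced ahead of the sample, so its earliest slot is position 1 + 1 = 2.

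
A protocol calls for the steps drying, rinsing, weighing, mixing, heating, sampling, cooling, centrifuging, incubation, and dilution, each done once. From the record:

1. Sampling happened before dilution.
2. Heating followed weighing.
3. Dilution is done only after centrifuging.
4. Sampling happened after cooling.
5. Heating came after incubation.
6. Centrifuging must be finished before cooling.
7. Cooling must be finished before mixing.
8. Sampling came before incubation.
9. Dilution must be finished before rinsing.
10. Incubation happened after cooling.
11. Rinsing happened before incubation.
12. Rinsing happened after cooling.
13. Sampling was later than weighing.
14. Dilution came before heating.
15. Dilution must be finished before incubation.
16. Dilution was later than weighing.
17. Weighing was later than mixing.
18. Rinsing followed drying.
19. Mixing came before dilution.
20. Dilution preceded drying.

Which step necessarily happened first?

centrifuging

Centrifuging has a chain of constraints placing it before every other step, so centrifuging must be first.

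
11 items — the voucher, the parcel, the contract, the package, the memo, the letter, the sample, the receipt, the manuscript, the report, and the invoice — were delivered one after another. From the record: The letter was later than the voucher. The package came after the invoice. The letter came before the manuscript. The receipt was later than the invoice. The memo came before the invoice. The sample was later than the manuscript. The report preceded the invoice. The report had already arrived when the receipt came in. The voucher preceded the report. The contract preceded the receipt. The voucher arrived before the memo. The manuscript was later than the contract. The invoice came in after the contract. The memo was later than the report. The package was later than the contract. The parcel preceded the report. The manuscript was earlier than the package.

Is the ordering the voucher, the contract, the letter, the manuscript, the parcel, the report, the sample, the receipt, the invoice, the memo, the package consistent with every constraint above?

no

The constraints require the memo before the invoice, but in the proposed sequence the invoice appears ahead of the memo. That one violation is enough.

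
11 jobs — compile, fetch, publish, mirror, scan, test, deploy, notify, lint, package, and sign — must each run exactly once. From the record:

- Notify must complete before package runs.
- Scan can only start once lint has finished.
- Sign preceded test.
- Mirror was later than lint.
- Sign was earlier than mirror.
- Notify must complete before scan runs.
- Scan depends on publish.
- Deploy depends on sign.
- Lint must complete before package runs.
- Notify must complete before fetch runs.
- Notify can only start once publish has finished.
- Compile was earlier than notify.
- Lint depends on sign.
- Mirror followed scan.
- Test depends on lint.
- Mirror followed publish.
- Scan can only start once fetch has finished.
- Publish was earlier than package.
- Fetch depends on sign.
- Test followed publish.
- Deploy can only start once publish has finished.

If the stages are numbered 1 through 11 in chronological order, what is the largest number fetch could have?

Fetch must come before mirror and scan — 2 stages forced after it.
Everything else can be placed before fetch in some valid order, so fetch can sit as late as position 11 − 2 = 9.

9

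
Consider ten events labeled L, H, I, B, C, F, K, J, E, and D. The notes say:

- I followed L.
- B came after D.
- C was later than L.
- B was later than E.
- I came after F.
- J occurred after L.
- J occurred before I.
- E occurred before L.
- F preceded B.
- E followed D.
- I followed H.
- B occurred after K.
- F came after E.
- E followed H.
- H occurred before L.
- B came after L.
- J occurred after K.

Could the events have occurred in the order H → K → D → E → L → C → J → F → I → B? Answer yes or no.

Check each stated constraint against the proposed order — e.g. K is ahead of B; H is ahead of I. Every pair is in the required order; nothing is violated.

yes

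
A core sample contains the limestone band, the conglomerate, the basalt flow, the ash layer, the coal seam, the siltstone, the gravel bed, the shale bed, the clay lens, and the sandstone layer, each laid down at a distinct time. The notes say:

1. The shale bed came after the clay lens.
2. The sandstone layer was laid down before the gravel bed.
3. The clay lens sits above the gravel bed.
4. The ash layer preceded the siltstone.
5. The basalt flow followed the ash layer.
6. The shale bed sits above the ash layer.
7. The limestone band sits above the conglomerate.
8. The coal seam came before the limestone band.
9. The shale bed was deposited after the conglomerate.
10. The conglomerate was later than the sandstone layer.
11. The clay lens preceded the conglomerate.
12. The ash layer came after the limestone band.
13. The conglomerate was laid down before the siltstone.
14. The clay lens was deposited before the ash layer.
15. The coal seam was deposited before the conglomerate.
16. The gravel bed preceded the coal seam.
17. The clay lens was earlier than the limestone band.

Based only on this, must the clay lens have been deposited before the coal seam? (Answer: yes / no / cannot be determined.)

cannot be determined

No chain of stated constraints runs from the clay lens to the coal seam, and none runs from the coal seam to the clay lens either.
So the relative order of the clay lens and the coal seam is not fixed by the given facts.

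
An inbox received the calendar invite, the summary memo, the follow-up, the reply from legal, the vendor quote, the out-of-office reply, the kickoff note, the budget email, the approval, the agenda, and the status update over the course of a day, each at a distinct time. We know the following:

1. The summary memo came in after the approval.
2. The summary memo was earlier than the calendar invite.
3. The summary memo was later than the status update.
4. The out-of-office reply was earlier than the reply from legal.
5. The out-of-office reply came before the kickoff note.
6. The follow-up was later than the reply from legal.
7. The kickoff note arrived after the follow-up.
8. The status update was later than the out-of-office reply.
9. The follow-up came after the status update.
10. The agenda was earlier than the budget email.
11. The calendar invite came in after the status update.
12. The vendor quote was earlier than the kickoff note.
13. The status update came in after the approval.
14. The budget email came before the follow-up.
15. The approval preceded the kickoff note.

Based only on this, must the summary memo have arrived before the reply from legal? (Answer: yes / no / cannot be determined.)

cannot be determined

No chain of stated constraints runs from the summary memo to the reply from legal, and none runs from the reply from legal to the summary memo either.
So the relative order of the summary memo and the reply from legal is not fixed by the given facts.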